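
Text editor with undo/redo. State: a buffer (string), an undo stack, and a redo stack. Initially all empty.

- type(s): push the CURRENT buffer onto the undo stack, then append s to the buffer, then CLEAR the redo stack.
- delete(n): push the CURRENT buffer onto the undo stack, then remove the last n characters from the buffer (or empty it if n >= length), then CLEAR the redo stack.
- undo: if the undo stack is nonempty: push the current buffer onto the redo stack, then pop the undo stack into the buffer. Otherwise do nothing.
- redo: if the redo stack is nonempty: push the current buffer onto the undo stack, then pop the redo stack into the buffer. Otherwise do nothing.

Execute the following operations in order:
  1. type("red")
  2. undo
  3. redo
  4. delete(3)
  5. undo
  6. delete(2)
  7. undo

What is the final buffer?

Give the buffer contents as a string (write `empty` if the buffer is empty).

After op 1 (type): buf='red' undo_depth=1 redo_depth=0
After op 2 (undo): buf='(empty)' undo_depth=0 redo_depth=1
After op 3 (redo): buf='red' undo_depth=1 redo_depth=0
After op 4 (delete): buf='(empty)' undo_depth=2 redo_depth=0
After op 5 (undo): buf='red' undo_depth=1 redo_depth=1
After op 6 (delete): buf='r' undo_depth=2 redo_depth=0
After op 7 (undo): buf='red' undo_depth=1 redo_depth=1

Answer: red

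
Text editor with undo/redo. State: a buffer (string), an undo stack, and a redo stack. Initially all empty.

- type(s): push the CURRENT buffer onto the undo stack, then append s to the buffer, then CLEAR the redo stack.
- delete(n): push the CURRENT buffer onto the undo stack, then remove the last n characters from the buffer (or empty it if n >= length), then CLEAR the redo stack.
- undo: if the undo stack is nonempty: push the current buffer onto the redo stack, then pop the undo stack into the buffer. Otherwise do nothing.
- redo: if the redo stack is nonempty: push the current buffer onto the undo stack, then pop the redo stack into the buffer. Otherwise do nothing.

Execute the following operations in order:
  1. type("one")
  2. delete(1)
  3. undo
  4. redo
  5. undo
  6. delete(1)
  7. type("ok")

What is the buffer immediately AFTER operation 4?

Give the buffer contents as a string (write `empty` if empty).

Answer: on

Derivation:
After op 1 (type): buf='one' undo_depth=1 redo_depth=0
After op 2 (delete): buf='on' undo_depth=2 redo_depth=0
After op 3 (undo): buf='one' undo_depth=1 redo_depth=1
After op 4 (redo): buf='on' undo_depth=2 redo_depth=0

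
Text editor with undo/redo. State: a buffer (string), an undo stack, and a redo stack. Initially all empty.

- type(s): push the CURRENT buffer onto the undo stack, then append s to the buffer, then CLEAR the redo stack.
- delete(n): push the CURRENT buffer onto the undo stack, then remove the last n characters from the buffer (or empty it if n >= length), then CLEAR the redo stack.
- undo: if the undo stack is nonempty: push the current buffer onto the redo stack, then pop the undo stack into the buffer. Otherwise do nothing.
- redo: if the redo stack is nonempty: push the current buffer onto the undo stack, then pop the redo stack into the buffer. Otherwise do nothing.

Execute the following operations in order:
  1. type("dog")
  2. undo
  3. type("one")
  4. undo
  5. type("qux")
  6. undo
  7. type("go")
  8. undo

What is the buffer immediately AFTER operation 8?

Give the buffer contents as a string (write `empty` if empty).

Answer: empty

Derivation:
After op 1 (type): buf='dog' undo_depth=1 redo_depth=0
After op 2 (undo): buf='(empty)' undo_depth=0 redo_depth=1
After op 3 (type): buf='one' undo_depth=1 redo_depth=0
After op 4 (undo): buf='(empty)' undo_depth=0 redo_depth=1
After op 5 (type): buf='qux' undo_depth=1 redo_depth=0
After op 6 (undo): buf='(empty)' undo_depth=0 redo_depth=1
After op 7 (type): buf='go' undo_depth=1 redo_depth=0
After op 8 (undo): buf='(empty)' undo_depth=0 redo_depth=1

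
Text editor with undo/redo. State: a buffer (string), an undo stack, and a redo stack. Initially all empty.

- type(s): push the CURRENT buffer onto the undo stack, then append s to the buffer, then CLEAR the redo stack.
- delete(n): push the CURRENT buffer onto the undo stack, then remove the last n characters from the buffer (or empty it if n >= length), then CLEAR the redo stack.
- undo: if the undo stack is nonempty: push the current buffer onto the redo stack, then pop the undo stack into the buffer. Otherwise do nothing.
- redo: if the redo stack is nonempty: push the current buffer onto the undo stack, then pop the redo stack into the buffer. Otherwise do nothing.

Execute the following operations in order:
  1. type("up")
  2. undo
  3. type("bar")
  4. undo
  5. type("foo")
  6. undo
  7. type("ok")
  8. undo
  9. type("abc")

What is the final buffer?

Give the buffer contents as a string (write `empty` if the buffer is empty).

After op 1 (type): buf='up' undo_depth=1 redo_depth=0
After op 2 (undo): buf='(empty)' undo_depth=0 redo_depth=1
After op 3 (type): buf='bar' undo_depth=1 redo_depth=0
After op 4 (undo): buf='(empty)' undo_depth=0 redo_depth=1
After op 5 (type): buf='foo' undo_depth=1 redo_depth=0
After op 6 (undo): buf='(empty)' undo_depth=0 redo_depth=1
After op 7 (type): buf='ok' undo_depth=1 redo_depth=0
After op 8 (undo): buf='(empty)' undo_depth=0 redo_depth=1
After op 9 (type): buf='abc' undo_depth=1 redo_depth=0

Answer: abc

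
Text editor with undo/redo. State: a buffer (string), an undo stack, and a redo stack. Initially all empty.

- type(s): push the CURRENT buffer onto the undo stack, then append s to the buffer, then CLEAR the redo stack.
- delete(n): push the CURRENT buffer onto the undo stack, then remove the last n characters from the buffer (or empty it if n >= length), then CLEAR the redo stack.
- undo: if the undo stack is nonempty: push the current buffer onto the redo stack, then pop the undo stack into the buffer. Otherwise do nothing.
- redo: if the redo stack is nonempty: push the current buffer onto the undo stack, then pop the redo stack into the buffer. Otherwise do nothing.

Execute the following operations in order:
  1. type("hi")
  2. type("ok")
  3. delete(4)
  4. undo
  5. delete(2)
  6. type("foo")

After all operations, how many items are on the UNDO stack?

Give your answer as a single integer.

Answer: 4

Derivation:
After op 1 (type): buf='hi' undo_depth=1 redo_depth=0
After op 2 (type): buf='hiok' undo_depth=2 redo_depth=0
After op 3 (delete): buf='(empty)' undo_depth=3 redo_depth=0
After op 4 (undo): buf='hiok' undo_depth=2 redo_depth=1
After op 5 (delete): buf='hi' undo_depth=3 redo_depth=0
After op 6 (type): buf='hifoo' undo_depth=4 redo_depth=0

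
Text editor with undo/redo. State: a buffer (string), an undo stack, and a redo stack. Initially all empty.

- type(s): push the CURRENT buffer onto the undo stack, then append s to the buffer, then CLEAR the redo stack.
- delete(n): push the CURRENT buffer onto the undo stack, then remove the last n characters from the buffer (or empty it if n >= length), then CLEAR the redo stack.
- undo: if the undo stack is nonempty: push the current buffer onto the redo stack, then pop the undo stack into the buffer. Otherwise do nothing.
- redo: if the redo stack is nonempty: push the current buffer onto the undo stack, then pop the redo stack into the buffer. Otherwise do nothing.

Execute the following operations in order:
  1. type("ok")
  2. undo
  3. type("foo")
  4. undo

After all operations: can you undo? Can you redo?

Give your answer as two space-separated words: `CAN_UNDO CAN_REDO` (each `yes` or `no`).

Answer: no yes

Derivation:
After op 1 (type): buf='ok' undo_depth=1 redo_depth=0
After op 2 (undo): buf='(empty)' undo_depth=0 redo_depth=1
After op 3 (type): buf='foo' undo_depth=1 redo_depth=0
After op 4 (undo): buf='(empty)' undo_depth=0 redo_depth=1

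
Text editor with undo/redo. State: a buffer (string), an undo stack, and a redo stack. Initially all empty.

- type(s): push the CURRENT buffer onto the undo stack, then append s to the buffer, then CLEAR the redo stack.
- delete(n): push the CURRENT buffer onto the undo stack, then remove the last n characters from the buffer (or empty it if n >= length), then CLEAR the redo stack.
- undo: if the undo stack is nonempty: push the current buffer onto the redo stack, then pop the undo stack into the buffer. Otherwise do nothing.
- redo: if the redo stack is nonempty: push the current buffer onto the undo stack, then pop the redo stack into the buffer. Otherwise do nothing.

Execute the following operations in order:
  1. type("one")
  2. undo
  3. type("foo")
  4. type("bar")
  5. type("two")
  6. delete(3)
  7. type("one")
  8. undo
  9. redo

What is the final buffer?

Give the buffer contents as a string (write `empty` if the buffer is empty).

Answer: foobarone

Derivation:
After op 1 (type): buf='one' undo_depth=1 redo_depth=0
After op 2 (undo): buf='(empty)' undo_depth=0 redo_depth=1
After op 3 (type): buf='foo' undo_depth=1 redo_depth=0
After op 4 (type): buf='foobar' undo_depth=2 redo_depth=0
After op 5 (type): buf='foobartwo' undo_depth=3 redo_depth=0
After op 6 (delete): buf='foobar' undo_depth=4 redo_depth=0
After op 7 (type): buf='foobarone' undo_depth=5 redo_depth=0
After op 8 (undo): buf='foobar' undo_depth=4 redo_depth=1
After op 9 (redo): buf='foobarone' undo_depth=5 redo_depth=0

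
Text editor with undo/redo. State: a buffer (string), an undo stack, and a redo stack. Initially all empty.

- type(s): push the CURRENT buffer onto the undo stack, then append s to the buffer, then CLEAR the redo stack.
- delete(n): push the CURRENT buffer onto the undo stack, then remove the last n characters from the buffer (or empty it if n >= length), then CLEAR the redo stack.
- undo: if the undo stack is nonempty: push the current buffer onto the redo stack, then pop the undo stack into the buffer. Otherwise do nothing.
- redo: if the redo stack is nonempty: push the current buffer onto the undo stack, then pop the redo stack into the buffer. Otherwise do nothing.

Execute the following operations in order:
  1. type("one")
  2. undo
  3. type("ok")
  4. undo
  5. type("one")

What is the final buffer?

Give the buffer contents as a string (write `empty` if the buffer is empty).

Answer: one

Derivation:
After op 1 (type): buf='one' undo_depth=1 redo_depth=0
After op 2 (undo): buf='(empty)' undo_depth=0 redo_depth=1
After op 3 (type): buf='ok' undo_depth=1 redo_depth=0
After op 4 (undo): buf='(empty)' undo_depth=0 redo_depth=1
After op 5 (type): buf='one' undo_depth=1 redo_depth=0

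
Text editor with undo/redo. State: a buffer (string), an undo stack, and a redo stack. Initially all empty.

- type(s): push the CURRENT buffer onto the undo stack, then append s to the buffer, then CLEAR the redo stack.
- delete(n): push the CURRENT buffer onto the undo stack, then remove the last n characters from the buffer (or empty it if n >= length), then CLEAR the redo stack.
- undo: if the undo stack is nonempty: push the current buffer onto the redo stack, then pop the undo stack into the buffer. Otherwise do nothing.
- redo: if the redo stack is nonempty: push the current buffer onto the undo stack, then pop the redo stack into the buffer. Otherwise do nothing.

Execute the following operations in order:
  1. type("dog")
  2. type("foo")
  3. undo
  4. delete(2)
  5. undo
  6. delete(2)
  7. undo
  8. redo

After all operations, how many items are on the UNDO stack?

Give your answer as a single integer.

Answer: 2

Derivation:
After op 1 (type): buf='dog' undo_depth=1 redo_depth=0
After op 2 (type): buf='dogfoo' undo_depth=2 redo_depth=0
After op 3 (undo): buf='dog' undo_depth=1 redo_depth=1
After op 4 (delete): buf='d' undo_depth=2 redo_depth=0
After op 5 (undo): buf='dog' undo_depth=1 redo_depth=1
After op 6 (delete): buf='d' undo_depth=2 redo_depth=0
After op 7 (undo): buf='dog' undo_depth=1 redo_depth=1
After op 8 (redo): buf='d' undo_depth=2 redo_depth=0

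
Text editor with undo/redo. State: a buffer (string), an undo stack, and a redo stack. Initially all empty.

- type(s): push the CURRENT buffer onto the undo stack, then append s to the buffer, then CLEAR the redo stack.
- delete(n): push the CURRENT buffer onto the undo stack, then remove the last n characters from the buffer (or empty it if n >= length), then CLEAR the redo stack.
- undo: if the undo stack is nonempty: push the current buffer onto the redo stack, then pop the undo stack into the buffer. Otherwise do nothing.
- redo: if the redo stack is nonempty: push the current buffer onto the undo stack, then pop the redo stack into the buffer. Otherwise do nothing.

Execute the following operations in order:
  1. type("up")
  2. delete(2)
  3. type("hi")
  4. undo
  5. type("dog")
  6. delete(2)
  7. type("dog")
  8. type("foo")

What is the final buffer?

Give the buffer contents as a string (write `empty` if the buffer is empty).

Answer: ddogfoo

Derivation:
After op 1 (type): buf='up' undo_depth=1 redo_depth=0
After op 2 (delete): buf='(empty)' undo_depth=2 redo_depth=0
After op 3 (type): buf='hi' undo_depth=3 redo_depth=0
After op 4 (undo): buf='(empty)' undo_depth=2 redo_depth=1
After op 5 (type): buf='dog' undo_depth=3 redo_depth=0
After op 6 (delete): buf='d' undo_depth=4 redo_depth=0
After op 7 (type): buf='ddog' undo_depth=5 redo_depth=0
After op 8 (type): buf='ddogfoo' undo_depth=6 redo_depth=0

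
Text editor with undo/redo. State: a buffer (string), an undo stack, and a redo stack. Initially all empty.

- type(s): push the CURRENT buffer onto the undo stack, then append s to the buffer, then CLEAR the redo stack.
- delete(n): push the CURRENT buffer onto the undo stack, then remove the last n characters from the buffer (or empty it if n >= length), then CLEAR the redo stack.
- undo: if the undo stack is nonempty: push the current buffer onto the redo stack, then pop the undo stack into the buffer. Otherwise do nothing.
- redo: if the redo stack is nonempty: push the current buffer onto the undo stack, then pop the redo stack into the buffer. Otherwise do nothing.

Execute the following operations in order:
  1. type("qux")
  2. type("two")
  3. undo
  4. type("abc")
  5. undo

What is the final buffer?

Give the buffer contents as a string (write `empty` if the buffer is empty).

Answer: qux

Derivation:
After op 1 (type): buf='qux' undo_depth=1 redo_depth=0
After op 2 (type): buf='quxtwo' undo_depth=2 redo_depth=0
After op 3 (undo): buf='qux' undo_depth=1 redo_depth=1
After op 4 (type): buf='quxabc' undo_depth=2 redo_depth=0
After op 5 (undo): buf='qux' undo_depth=1 redo_depth=1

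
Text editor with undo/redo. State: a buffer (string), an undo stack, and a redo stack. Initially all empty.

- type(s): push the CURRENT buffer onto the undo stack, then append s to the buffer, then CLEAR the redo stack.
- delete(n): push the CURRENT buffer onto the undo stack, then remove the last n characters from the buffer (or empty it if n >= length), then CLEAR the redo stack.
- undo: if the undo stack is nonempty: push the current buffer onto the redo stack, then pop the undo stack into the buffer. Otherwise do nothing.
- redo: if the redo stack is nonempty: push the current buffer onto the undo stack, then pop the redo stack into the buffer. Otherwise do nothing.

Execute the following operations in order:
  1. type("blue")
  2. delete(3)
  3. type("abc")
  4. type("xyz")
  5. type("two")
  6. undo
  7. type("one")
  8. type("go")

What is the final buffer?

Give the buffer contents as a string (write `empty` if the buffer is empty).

Answer: babcxyzonego

Derivation:
After op 1 (type): buf='blue' undo_depth=1 redo_depth=0
After op 2 (delete): buf='b' undo_depth=2 redo_depth=0
After op 3 (type): buf='babc' undo_depth=3 redo_depth=0
After op 4 (type): buf='babcxyz' undo_depth=4 redo_depth=0
After op 5 (type): buf='babcxyztwo' undo_depth=5 redo_depth=0
After op 6 (undo): buf='babcxyz' undo_depth=4 redo_depth=1
After op 7 (type): buf='babcxyzone' undo_depth=5 redo_depth=0
After op 8 (type): buf='babcxyzonego' undo_depth=6 redo_depth=0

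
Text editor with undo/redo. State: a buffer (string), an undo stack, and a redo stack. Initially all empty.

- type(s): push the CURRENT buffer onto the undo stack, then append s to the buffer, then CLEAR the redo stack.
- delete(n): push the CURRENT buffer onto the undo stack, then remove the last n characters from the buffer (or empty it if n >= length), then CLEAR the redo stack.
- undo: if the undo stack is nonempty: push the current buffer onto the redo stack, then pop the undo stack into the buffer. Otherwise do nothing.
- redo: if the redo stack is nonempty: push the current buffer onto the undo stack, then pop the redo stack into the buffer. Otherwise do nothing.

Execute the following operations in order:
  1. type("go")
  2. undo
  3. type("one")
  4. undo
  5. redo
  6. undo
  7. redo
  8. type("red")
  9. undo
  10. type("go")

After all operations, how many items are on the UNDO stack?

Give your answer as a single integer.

After op 1 (type): buf='go' undo_depth=1 redo_depth=0
After op 2 (undo): buf='(empty)' undo_depth=0 redo_depth=1
After op 3 (type): buf='one' undo_depth=1 redo_depth=0
After op 4 (undo): buf='(empty)' undo_depth=0 redo_depth=1
After op 5 (redo): buf='one' undo_depth=1 redo_depth=0
After op 6 (undo): buf='(empty)' undo_depth=0 redo_depth=1
After op 7 (redo): buf='one' undo_depth=1 redo_depth=0
After op 8 (type): buf='onered' undo_depth=2 redo_depth=0
After op 9 (undo): buf='one' undo_depth=1 redo_depth=1
After op 10 (type): buf='onego' undo_depth=2 redo_depth=0

Answer: 2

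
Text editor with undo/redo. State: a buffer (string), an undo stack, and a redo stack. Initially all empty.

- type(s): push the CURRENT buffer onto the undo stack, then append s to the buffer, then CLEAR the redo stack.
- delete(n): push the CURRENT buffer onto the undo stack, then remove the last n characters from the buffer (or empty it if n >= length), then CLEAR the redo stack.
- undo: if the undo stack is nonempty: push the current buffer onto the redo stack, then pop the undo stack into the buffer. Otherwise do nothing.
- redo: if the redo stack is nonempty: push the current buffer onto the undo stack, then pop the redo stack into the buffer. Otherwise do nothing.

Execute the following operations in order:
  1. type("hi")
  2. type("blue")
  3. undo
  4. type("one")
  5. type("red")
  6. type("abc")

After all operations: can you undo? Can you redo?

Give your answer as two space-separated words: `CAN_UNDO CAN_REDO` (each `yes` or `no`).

Answer: yes no

Derivation:
After op 1 (type): buf='hi' undo_depth=1 redo_depth=0
After op 2 (type): buf='hiblue' undo_depth=2 redo_depth=0
After op 3 (undo): buf='hi' undo_depth=1 redo_depth=1
After op 4 (type): buf='hione' undo_depth=2 redo_depth=0
After op 5 (type): buf='hionered' undo_depth=3 redo_depth=0
After op 6 (type): buf='hioneredabc' undo_depth=4 redo_depth=0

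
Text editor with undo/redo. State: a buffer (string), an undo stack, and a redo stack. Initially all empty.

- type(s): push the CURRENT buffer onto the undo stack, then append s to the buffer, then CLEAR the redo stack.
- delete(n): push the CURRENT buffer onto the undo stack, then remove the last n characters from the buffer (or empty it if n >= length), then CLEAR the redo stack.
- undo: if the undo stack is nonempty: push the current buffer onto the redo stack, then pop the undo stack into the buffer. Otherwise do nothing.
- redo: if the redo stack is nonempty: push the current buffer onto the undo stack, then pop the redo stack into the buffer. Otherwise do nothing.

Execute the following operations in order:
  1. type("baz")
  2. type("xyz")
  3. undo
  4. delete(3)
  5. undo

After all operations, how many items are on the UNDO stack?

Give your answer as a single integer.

Answer: 1

Derivation:
After op 1 (type): buf='baz' undo_depth=1 redo_depth=0
After op 2 (type): buf='bazxyz' undo_depth=2 redo_depth=0
After op 3 (undo): buf='baz' undo_depth=1 redo_depth=1
After op 4 (delete): buf='(empty)' undo_depth=2 redo_depth=0
After op 5 (undo): buf='baz' undo_depth=1 redo_depth=1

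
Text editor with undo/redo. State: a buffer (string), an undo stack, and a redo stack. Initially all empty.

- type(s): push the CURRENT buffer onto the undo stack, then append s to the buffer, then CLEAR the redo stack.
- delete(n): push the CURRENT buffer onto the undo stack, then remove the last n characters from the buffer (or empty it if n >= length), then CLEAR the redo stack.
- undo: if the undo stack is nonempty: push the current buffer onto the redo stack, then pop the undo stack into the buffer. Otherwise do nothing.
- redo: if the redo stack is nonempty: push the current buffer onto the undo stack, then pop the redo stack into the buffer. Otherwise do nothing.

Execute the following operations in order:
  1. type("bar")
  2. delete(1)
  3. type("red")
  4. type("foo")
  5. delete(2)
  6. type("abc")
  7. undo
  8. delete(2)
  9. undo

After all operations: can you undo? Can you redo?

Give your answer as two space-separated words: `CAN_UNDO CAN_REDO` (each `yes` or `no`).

After op 1 (type): buf='bar' undo_depth=1 redo_depth=0
After op 2 (delete): buf='ba' undo_depth=2 redo_depth=0
After op 3 (type): buf='bared' undo_depth=3 redo_depth=0
After op 4 (type): buf='baredfoo' undo_depth=4 redo_depth=0
After op 5 (delete): buf='baredf' undo_depth=5 redo_depth=0
After op 6 (type): buf='baredfabc' undo_depth=6 redo_depth=0
After op 7 (undo): buf='baredf' undo_depth=5 redo_depth=1
After op 8 (delete): buf='bare' undo_depth=6 redo_depth=0
After op 9 (undo): buf='baredf' undo_depth=5 redo_depth=1

Answer: yes yes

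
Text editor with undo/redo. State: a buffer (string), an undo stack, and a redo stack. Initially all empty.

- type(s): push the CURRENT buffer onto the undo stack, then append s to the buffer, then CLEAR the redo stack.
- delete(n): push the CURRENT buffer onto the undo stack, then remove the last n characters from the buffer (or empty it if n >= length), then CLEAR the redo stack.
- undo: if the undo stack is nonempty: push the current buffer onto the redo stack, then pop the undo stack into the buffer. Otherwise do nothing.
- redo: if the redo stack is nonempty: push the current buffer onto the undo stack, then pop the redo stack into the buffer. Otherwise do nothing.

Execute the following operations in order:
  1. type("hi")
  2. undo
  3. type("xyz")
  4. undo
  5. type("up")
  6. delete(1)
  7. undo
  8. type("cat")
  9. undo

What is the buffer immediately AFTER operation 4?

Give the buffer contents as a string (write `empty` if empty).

After op 1 (type): buf='hi' undo_depth=1 redo_depth=0
After op 2 (undo): buf='(empty)' undo_depth=0 redo_depth=1
After op 3 (type): buf='xyz' undo_depth=1 redo_depth=0
After op 4 (undo): buf='(empty)' undo_depth=0 redo_depth=1

Answer: empty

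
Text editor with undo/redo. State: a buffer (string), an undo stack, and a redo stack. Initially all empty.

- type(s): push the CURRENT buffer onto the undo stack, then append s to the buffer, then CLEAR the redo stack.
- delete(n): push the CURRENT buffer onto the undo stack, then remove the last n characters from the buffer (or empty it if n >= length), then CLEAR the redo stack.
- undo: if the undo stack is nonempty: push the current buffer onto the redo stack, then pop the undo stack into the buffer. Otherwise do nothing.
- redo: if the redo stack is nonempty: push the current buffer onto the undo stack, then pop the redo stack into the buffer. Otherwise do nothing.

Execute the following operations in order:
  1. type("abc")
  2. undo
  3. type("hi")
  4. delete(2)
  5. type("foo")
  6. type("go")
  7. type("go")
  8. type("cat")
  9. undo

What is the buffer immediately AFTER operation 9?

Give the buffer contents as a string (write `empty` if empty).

Answer: foogogo

Derivation:
After op 1 (type): buf='abc' undo_depth=1 redo_depth=0
After op 2 (undo): buf='(empty)' undo_depth=0 redo_depth=1
After op 3 (type): buf='hi' undo_depth=1 redo_depth=0
After op 4 (delete): buf='(empty)' undo_depth=2 redo_depth=0
After op 5 (type): buf='foo' undo_depth=3 redo_depth=0
After op 6 (type): buf='foogo' undo_depth=4 redo_depth=0
After op 7 (type): buf='foogogo' undo_depth=5 redo_depth=0
After op 8 (type): buf='foogogocat' undo_depth=6 redo_depth=0
After op 9 (undo): buf='foogogo' undo_depth=5 redo_depth=1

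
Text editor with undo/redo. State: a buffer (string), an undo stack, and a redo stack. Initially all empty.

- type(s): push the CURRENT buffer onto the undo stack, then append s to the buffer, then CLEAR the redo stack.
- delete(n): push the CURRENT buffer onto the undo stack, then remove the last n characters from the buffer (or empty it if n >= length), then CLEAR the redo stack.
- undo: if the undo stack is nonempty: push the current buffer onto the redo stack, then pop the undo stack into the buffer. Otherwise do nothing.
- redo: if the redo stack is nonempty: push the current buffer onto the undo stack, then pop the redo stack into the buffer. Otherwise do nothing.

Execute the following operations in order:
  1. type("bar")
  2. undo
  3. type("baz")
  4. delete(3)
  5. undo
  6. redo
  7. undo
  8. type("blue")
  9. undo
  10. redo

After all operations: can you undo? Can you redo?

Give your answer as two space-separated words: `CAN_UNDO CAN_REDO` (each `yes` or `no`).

After op 1 (type): buf='bar' undo_depth=1 redo_depth=0
After op 2 (undo): buf='(empty)' undo_depth=0 redo_depth=1
After op 3 (type): buf='baz' undo_depth=1 redo_depth=0
After op 4 (delete): buf='(empty)' undo_depth=2 redo_depth=0
After op 5 (undo): buf='baz' undo_depth=1 redo_depth=1
After op 6 (redo): buf='(empty)' undo_depth=2 redo_depth=0
After op 7 (undo): buf='baz' undo_depth=1 redo_depth=1
After op 8 (type): buf='bazblue' undo_depth=2 redo_depth=0
After op 9 (undo): buf='baz' undo_depth=1 redo_depth=1
After op 10 (redo): buf='bazblue' undo_depth=2 redo_depth=0

Answer: yes no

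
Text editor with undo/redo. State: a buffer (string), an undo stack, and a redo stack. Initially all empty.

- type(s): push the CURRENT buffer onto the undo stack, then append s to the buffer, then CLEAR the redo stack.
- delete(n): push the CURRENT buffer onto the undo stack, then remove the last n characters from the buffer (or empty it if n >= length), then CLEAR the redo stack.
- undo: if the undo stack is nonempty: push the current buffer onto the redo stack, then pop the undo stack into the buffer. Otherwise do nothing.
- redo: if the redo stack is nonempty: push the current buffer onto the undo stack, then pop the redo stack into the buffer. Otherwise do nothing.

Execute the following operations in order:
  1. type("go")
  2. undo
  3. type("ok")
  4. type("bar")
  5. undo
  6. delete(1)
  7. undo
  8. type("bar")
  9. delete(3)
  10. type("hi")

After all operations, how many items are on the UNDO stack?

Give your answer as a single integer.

Answer: 4

Derivation:
After op 1 (type): buf='go' undo_depth=1 redo_depth=0
After op 2 (undo): buf='(empty)' undo_depth=0 redo_depth=1
After op 3 (type): buf='ok' undo_depth=1 redo_depth=0
After op 4 (type): buf='okbar' undo_depth=2 redo_depth=0
After op 5 (undo): buf='ok' undo_depth=1 redo_depth=1
After op 6 (delete): buf='o' undo_depth=2 redo_depth=0
After op 7 (undo): buf='ok' undo_depth=1 redo_depth=1
After op 8 (type): buf='okbar' undo_depth=2 redo_depth=0
After op 9 (delete): buf='ok' undo_depth=3 redo_depth=0
After op 10 (type): buf='okhi' undo_depth=4 redo_depth=0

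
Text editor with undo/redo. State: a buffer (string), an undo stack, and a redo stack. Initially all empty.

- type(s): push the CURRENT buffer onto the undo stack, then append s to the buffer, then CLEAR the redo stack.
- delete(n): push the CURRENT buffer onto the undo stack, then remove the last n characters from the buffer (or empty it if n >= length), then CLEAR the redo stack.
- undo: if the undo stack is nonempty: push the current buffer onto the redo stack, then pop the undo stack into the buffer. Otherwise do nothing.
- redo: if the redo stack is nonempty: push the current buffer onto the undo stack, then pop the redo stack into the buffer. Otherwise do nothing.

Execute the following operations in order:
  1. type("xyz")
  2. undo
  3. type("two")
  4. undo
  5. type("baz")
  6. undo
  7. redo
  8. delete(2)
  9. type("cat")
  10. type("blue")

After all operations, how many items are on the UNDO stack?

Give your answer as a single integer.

Answer: 4

Derivation:
After op 1 (type): buf='xyz' undo_depth=1 redo_depth=0
After op 2 (undo): buf='(empty)' undo_depth=0 redo_depth=1
After op 3 (type): buf='two' undo_depth=1 redo_depth=0
After op 4 (undo): buf='(empty)' undo_depth=0 redo_depth=1
After op 5 (type): buf='baz' undo_depth=1 redo_depth=0
After op 6 (undo): buf='(empty)' undo_depth=0 redo_depth=1
After op 7 (redo): buf='baz' undo_depth=1 redo_depth=0
After op 8 (delete): buf='b' undo_depth=2 redo_depth=0
After op 9 (type): buf='bcat' undo_depth=3 redo_depth=0
After op 10 (type): buf='bcatblue' undo_depth=4 redo_depth=0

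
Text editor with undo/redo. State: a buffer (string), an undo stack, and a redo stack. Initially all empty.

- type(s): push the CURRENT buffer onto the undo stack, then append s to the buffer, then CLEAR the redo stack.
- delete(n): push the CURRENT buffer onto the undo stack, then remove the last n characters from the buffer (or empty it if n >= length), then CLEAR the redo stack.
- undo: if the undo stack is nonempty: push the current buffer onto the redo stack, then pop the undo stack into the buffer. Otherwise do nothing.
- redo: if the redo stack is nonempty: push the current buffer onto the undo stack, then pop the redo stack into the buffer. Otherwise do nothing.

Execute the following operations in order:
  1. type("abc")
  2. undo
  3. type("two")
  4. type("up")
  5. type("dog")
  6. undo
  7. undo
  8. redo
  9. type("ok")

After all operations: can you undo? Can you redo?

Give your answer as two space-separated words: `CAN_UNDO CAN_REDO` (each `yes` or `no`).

After op 1 (type): buf='abc' undo_depth=1 redo_depth=0
After op 2 (undo): buf='(empty)' undo_depth=0 redo_depth=1
After op 3 (type): buf='two' undo_depth=1 redo_depth=0
After op 4 (type): buf='twoup' undo_depth=2 redo_depth=0
After op 5 (type): buf='twoupdog' undo_depth=3 redo_depth=0
After op 6 (undo): buf='twoup' undo_depth=2 redo_depth=1
After op 7 (undo): buf='two' undo_depth=1 redo_depth=2
After op 8 (redo): buf='twoup' undo_depth=2 redo_depth=1
After op 9 (type): buf='twoupok' undo_depth=3 redo_depth=0

Answer: yes no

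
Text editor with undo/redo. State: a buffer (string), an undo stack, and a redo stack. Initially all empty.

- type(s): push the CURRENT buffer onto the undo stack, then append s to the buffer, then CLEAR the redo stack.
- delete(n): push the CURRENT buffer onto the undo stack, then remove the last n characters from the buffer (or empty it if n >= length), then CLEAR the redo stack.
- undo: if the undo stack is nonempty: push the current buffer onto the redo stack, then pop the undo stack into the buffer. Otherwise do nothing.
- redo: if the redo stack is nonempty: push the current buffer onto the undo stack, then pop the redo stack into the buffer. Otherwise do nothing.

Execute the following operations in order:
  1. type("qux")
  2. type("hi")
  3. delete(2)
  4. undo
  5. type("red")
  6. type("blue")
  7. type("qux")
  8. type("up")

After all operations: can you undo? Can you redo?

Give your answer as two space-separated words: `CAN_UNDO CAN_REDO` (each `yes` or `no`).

After op 1 (type): buf='qux' undo_depth=1 redo_depth=0
After op 2 (type): buf='quxhi' undo_depth=2 redo_depth=0
After op 3 (delete): buf='qux' undo_depth=3 redo_depth=0
After op 4 (undo): buf='quxhi' undo_depth=2 redo_depth=1
After op 5 (type): buf='quxhired' undo_depth=3 redo_depth=0
After op 6 (type): buf='quxhiredblue' undo_depth=4 redo_depth=0
After op 7 (type): buf='quxhiredbluequx' undo_depth=5 redo_depth=0
After op 8 (type): buf='quxhiredbluequxup' undo_depth=6 redo_depth=0

Answer: yes no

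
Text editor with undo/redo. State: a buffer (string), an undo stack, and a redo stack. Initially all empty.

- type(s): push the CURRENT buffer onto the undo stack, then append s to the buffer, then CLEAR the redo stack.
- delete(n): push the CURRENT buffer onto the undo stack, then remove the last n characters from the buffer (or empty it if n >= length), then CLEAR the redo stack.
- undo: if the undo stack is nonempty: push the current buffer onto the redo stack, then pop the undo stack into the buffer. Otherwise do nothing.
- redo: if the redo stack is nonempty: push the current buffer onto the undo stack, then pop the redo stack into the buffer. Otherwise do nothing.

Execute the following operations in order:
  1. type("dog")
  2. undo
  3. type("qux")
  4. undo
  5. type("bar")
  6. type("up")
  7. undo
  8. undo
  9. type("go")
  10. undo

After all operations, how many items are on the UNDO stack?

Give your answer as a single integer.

After op 1 (type): buf='dog' undo_depth=1 redo_depth=0
After op 2 (undo): buf='(empty)' undo_depth=0 redo_depth=1
After op 3 (type): buf='qux' undo_depth=1 redo_depth=0
After op 4 (undo): buf='(empty)' undo_depth=0 redo_depth=1
After op 5 (type): buf='bar' undo_depth=1 redo_depth=0
After op 6 (type): buf='barup' undo_depth=2 redo_depth=0
After op 7 (undo): buf='bar' undo_depth=1 redo_depth=1
After op 8 (undo): buf='(empty)' undo_depth=0 redo_depth=2
After op 9 (type): buf='go' undo_depth=1 redo_depth=0
After op 10 (undo): buf='(empty)' undo_depth=0 redo_depth=1

Answer: 0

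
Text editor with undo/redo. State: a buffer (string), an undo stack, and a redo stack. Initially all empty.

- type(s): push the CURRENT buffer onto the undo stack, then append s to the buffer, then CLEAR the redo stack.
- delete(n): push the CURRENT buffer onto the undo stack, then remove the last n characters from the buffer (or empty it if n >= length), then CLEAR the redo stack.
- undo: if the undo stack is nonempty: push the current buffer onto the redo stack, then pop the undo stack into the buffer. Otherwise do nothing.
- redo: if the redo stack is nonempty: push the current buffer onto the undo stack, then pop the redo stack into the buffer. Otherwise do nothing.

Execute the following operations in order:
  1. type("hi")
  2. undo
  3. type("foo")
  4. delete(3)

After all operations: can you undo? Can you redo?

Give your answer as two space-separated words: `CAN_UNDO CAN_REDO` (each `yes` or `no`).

Answer: yes no

Derivation:
After op 1 (type): buf='hi' undo_depth=1 redo_depth=0
After op 2 (undo): buf='(empty)' undo_depth=0 redo_depth=1
After op 3 (type): buf='foo' undo_depth=1 redo_depth=0
After op 4 (delete): buf='(empty)' undo_depth=2 redo_depth=0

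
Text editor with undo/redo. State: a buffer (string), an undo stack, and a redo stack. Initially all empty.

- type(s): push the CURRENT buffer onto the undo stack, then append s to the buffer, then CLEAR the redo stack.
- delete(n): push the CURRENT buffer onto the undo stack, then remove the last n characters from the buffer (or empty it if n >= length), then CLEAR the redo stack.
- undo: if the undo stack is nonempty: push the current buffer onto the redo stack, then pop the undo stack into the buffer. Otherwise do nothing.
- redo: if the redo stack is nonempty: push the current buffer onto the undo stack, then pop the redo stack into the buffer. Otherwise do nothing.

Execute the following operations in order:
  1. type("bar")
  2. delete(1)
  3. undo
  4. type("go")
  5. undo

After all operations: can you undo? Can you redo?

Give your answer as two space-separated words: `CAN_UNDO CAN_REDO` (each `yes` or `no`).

After op 1 (type): buf='bar' undo_depth=1 redo_depth=0
After op 2 (delete): buf='ba' undo_depth=2 redo_depth=0
After op 3 (undo): buf='bar' undo_depth=1 redo_depth=1
After op 4 (type): buf='bargo' undo_depth=2 redo_depth=0
After op 5 (undo): buf='bar' undo_depth=1 redo_depth=1

Answer: yes yes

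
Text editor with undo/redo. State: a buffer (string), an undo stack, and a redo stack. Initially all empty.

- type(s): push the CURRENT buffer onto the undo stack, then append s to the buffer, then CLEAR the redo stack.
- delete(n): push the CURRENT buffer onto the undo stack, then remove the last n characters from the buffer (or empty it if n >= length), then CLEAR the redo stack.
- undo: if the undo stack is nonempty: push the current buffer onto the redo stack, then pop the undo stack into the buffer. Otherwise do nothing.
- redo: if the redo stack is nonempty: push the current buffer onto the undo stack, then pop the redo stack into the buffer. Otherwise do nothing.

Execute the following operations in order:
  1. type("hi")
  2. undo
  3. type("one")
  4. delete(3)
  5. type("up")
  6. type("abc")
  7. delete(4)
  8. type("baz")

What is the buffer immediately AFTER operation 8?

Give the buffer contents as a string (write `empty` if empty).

After op 1 (type): buf='hi' undo_depth=1 redo_depth=0
After op 2 (undo): buf='(empty)' undo_depth=0 redo_depth=1
After op 3 (type): buf='one' undo_depth=1 redo_depth=0
After op 4 (delete): buf='(empty)' undo_depth=2 redo_depth=0
After op 5 (type): buf='up' undo_depth=3 redo_depth=0
After op 6 (type): buf='upabc' undo_depth=4 redo_depth=0
After op 7 (delete): buf='u' undo_depth=5 redo_depth=0
After op 8 (type): buf='ubaz' undo_depth=6 redo_depth=0

Answer: ubaz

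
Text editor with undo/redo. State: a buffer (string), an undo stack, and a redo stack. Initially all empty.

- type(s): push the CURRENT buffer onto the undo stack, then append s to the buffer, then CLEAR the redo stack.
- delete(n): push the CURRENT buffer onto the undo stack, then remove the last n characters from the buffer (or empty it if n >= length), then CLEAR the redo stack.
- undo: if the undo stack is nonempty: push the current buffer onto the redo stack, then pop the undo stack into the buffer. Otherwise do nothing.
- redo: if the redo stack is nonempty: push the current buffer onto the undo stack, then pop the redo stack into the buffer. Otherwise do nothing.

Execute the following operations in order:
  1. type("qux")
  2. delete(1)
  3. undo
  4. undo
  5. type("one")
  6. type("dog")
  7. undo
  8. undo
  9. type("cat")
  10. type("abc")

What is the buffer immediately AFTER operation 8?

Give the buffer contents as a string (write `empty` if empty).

Answer: empty

Derivation:
After op 1 (type): buf='qux' undo_depth=1 redo_depth=0
After op 2 (delete): buf='qu' undo_depth=2 redo_depth=0
After op 3 (undo): buf='qux' undo_depth=1 redo_depth=1
After op 4 (undo): buf='(empty)' undo_depth=0 redo_depth=2
After op 5 (type): buf='one' undo_depth=1 redo_depth=0
After op 6 (type): buf='onedog' undo_depth=2 redo_depth=0
After op 7 (undo): buf='one' undo_depth=1 redo_depth=1
After op 8 (undo): buf='(empty)' undo_depth=0 redo_depth=2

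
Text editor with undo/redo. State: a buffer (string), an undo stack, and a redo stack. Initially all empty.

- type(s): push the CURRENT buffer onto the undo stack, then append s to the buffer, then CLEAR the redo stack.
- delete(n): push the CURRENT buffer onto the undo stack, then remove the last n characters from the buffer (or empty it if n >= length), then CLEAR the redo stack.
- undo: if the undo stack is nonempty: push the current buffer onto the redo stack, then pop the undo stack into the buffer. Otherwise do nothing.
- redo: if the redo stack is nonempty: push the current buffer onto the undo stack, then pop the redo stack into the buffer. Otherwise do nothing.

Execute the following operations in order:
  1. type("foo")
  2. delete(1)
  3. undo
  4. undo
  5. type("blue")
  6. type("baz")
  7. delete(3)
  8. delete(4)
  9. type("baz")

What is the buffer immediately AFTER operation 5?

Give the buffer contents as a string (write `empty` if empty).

After op 1 (type): buf='foo' undo_depth=1 redo_depth=0
After op 2 (delete): buf='fo' undo_depth=2 redo_depth=0
After op 3 (undo): buf='foo' undo_depth=1 redo_depth=1
After op 4 (undo): buf='(empty)' undo_depth=0 redo_depth=2
After op 5 (type): buf='blue' undo_depth=1 redo_depth=0

Answer: blue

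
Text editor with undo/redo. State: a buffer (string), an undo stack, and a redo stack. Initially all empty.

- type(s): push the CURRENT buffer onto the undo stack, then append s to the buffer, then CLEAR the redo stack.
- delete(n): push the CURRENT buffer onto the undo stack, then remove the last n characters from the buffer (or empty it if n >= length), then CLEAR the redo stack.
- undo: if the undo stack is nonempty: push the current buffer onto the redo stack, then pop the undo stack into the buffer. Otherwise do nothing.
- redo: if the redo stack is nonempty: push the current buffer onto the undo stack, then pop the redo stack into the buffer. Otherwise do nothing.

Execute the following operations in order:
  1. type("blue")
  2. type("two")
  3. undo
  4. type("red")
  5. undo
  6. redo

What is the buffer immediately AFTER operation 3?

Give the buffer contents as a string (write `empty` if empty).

After op 1 (type): buf='blue' undo_depth=1 redo_depth=0
After op 2 (type): buf='bluetwo' undo_depth=2 redo_depth=0
After op 3 (undo): buf='blue' undo_depth=1 redo_depth=1

Answer: blue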